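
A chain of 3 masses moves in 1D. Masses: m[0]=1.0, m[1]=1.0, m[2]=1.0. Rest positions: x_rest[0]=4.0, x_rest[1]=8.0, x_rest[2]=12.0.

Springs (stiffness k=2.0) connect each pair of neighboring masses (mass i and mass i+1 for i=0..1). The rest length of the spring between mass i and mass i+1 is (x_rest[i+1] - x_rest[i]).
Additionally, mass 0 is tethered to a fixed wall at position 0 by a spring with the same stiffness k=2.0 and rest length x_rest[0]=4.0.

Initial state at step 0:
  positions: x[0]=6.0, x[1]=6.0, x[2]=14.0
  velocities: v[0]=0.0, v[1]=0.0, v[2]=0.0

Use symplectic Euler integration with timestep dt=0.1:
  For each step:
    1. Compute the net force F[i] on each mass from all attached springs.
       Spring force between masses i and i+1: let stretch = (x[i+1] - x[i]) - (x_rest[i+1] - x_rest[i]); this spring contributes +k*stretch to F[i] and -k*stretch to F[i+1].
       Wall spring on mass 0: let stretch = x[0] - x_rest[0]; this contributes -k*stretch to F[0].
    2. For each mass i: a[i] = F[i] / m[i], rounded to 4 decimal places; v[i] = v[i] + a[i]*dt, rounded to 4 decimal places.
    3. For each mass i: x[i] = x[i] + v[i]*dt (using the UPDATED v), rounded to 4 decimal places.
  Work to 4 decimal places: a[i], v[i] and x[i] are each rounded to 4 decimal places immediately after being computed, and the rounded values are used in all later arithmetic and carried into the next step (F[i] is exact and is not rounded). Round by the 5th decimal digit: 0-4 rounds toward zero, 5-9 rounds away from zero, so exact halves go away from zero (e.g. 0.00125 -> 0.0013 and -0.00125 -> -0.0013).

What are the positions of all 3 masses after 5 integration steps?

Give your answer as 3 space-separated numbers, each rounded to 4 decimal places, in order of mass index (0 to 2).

Answer: 4.4656 8.0545 12.9597

Derivation:
Step 0: x=[6.0000 6.0000 14.0000] v=[0.0000 0.0000 0.0000]
Step 1: x=[5.8800 6.1600 13.9200] v=[-1.2000 1.6000 -0.8000]
Step 2: x=[5.6480 6.4696 13.7648] v=[-2.3200 3.0960 -1.5520]
Step 3: x=[5.3195 6.9087 13.5437] v=[-3.2853 4.3907 -2.2110]
Step 4: x=[4.9164 7.4487 13.2699] v=[-4.0314 5.3999 -2.7380]
Step 5: x=[4.4656 8.0545 12.9597] v=[-4.5082 6.0577 -3.1022]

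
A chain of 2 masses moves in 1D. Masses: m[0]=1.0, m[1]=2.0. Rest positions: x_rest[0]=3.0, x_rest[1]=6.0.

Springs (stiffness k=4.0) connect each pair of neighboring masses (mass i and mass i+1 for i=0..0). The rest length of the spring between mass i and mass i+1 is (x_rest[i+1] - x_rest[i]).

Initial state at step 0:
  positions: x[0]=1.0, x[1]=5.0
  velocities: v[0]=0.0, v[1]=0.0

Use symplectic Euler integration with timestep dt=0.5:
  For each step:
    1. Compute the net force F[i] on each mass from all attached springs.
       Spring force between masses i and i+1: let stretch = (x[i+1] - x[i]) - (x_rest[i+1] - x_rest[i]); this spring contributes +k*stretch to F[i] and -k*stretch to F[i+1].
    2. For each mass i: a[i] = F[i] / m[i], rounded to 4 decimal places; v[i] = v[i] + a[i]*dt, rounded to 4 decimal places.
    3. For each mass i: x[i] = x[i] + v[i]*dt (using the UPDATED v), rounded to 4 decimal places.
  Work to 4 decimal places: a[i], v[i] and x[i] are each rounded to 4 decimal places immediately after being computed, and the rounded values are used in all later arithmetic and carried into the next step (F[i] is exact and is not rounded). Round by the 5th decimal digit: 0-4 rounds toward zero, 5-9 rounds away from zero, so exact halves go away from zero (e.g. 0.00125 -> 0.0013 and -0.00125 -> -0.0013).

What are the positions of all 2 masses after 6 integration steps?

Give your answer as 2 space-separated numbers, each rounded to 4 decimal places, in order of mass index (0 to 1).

Answer: 2.2188 4.3907

Derivation:
Step 0: x=[1.0000 5.0000] v=[0.0000 0.0000]
Step 1: x=[2.0000 4.5000] v=[2.0000 -1.0000]
Step 2: x=[2.5000 4.2500] v=[1.0000 -0.5000]
Step 3: x=[1.7500 4.6250] v=[-1.5000 0.7500]
Step 4: x=[0.8750 5.0625] v=[-1.7500 0.8750]
Step 5: x=[1.1875 4.9063] v=[0.6250 -0.3125]
Step 6: x=[2.2188 4.3907] v=[2.0626 -1.0313]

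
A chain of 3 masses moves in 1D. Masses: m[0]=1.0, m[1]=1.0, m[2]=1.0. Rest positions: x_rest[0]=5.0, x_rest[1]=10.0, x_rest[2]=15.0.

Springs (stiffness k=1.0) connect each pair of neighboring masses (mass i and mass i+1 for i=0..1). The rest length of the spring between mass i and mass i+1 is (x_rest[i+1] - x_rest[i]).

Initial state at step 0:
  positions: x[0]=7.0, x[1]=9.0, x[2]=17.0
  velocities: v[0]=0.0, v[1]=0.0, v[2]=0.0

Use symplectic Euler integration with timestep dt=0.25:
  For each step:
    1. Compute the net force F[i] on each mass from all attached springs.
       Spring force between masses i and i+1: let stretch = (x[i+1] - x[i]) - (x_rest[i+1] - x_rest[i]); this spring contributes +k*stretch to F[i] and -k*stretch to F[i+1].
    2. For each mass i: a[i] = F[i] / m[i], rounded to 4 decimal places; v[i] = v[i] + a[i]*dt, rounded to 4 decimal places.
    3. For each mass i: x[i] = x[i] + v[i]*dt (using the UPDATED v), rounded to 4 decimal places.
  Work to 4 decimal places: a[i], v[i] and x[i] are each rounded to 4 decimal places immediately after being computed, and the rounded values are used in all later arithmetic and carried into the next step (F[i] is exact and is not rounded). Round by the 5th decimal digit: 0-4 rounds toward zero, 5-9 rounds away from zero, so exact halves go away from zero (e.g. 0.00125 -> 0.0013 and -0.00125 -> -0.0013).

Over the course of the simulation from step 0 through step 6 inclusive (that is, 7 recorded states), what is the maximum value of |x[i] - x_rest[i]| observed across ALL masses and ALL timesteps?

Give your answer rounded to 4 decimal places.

Step 0: x=[7.0000 9.0000 17.0000] v=[0.0000 0.0000 0.0000]
Step 1: x=[6.8125 9.3750 16.8125] v=[-0.7500 1.5000 -0.7500]
Step 2: x=[6.4727 10.0547 16.4727] v=[-1.3594 2.7188 -1.3594]
Step 3: x=[6.0442 10.9117 16.0442] v=[-1.7139 3.4278 -1.7139]
Step 4: x=[5.6075 11.7852 15.6075] v=[-1.7470 3.4941 -1.7470]
Step 5: x=[5.2444 12.5115 15.2444] v=[-1.4526 2.9053 -1.4526]
Step 6: x=[5.0230 12.9545 15.0230] v=[-0.8858 1.7718 -0.8858]
Max displacement = 2.9545

Answer: 2.9545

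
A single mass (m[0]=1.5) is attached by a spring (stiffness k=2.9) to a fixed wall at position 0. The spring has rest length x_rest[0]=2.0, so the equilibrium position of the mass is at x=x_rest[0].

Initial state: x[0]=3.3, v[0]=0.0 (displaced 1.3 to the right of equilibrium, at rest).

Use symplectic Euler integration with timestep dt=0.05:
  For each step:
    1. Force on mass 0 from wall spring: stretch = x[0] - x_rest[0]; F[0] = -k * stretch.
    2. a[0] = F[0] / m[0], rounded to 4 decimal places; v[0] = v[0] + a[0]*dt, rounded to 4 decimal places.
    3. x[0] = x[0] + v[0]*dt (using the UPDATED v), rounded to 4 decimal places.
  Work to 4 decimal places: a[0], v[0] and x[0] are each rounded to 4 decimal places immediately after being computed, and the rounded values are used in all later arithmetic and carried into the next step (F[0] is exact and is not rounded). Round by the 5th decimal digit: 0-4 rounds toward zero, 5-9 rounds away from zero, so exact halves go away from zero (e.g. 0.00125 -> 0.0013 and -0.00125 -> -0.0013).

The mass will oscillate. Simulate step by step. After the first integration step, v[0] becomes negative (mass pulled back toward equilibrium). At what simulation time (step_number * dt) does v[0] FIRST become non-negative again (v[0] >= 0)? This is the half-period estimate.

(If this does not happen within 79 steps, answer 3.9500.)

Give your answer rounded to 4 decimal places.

Answer: 2.3000

Derivation:
Step 0: x=[3.3000] v=[0.0000]
Step 1: x=[3.2937] v=[-0.1257]
Step 2: x=[3.2812] v=[-0.2508]
Step 3: x=[3.2625] v=[-0.3747]
Step 4: x=[3.2377] v=[-0.4967]
Step 5: x=[3.2069] v=[-0.6163]
Step 6: x=[3.1703] v=[-0.7330]
Step 7: x=[3.1280] v=[-0.8461]
Step 8: x=[3.0802] v=[-0.9551]
Step 9: x=[3.0272] v=[-1.0595]
Step 10: x=[2.9693] v=[-1.1588]
Step 11: x=[2.9067] v=[-1.2525]
Step 12: x=[2.8397] v=[-1.3402]
Step 13: x=[2.7686] v=[-1.4214]
Step 14: x=[2.6938] v=[-1.4957]
Step 15: x=[2.6157] v=[-1.5628]
Step 16: x=[2.5346] v=[-1.6223]
Step 17: x=[2.4509] v=[-1.6740]
Step 18: x=[2.3650] v=[-1.7176]
Step 19: x=[2.2774] v=[-1.7529]
Step 20: x=[2.1884] v=[-1.7797]
Step 21: x=[2.0985] v=[-1.7979]
Step 22: x=[2.0081] v=[-1.8074]
Step 23: x=[1.9177] v=[-1.8082]
Step 24: x=[1.8277] v=[-1.8002]
Step 25: x=[1.7385] v=[-1.7835]
Step 26: x=[1.6506] v=[-1.7582]
Step 27: x=[1.5644] v=[-1.7244]
Step 28: x=[1.4803] v=[-1.6823]
Step 29: x=[1.3987] v=[-1.6321]
Step 30: x=[1.3200] v=[-1.5740]
Step 31: x=[1.2446] v=[-1.5083]
Step 32: x=[1.1728] v=[-1.4353]
Step 33: x=[1.1050] v=[-1.3553]
Step 34: x=[1.0416] v=[-1.2688]
Step 35: x=[0.9828] v=[-1.1762]
Step 36: x=[0.9289] v=[-1.0779]
Step 37: x=[0.8802] v=[-0.9744]
Step 38: x=[0.8369] v=[-0.8662]
Step 39: x=[0.7992] v=[-0.7538]
Step 40: x=[0.7673] v=[-0.6377]
Step 41: x=[0.7414] v=[-0.5185]
Step 42: x=[0.7216] v=[-0.3968]
Step 43: x=[0.7079] v=[-0.2732]
Step 44: x=[0.7005] v=[-0.1483]
Step 45: x=[0.6994] v=[-0.0227]
Step 46: x=[0.7046] v=[0.1030]
First v>=0 after going negative at step 46, time=2.3000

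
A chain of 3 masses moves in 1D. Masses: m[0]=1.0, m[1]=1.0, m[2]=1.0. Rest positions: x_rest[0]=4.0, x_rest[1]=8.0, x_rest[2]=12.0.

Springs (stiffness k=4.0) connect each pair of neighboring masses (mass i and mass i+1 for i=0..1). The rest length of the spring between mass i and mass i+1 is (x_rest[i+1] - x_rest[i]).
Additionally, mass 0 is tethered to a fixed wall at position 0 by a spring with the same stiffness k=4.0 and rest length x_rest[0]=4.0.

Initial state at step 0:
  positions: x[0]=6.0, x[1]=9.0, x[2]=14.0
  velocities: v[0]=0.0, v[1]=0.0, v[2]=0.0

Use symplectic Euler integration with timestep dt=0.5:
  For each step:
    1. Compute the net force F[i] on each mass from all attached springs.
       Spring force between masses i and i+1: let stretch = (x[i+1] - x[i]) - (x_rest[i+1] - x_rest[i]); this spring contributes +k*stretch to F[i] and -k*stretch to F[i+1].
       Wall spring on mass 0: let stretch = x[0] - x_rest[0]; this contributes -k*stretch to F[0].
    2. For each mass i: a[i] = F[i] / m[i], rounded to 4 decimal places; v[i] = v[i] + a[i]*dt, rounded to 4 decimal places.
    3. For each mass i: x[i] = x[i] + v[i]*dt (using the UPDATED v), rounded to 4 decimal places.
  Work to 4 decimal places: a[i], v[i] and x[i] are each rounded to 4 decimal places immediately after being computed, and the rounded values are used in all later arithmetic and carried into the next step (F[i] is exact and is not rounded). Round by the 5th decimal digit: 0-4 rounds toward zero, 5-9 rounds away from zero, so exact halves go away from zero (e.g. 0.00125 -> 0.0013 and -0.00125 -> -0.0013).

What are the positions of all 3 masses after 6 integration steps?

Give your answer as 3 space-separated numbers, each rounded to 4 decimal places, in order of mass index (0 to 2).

Step 0: x=[6.0000 9.0000 14.0000] v=[0.0000 0.0000 0.0000]
Step 1: x=[3.0000 11.0000 13.0000] v=[-6.0000 4.0000 -2.0000]
Step 2: x=[5.0000 7.0000 14.0000] v=[4.0000 -8.0000 2.0000]
Step 3: x=[4.0000 8.0000 12.0000] v=[-2.0000 2.0000 -4.0000]
Step 4: x=[3.0000 9.0000 10.0000] v=[-2.0000 2.0000 -4.0000]
Step 5: x=[5.0000 5.0000 11.0000] v=[4.0000 -8.0000 2.0000]
Step 6: x=[2.0000 7.0000 10.0000] v=[-6.0000 4.0000 -2.0000]

Answer: 2.0000 7.0000 10.0000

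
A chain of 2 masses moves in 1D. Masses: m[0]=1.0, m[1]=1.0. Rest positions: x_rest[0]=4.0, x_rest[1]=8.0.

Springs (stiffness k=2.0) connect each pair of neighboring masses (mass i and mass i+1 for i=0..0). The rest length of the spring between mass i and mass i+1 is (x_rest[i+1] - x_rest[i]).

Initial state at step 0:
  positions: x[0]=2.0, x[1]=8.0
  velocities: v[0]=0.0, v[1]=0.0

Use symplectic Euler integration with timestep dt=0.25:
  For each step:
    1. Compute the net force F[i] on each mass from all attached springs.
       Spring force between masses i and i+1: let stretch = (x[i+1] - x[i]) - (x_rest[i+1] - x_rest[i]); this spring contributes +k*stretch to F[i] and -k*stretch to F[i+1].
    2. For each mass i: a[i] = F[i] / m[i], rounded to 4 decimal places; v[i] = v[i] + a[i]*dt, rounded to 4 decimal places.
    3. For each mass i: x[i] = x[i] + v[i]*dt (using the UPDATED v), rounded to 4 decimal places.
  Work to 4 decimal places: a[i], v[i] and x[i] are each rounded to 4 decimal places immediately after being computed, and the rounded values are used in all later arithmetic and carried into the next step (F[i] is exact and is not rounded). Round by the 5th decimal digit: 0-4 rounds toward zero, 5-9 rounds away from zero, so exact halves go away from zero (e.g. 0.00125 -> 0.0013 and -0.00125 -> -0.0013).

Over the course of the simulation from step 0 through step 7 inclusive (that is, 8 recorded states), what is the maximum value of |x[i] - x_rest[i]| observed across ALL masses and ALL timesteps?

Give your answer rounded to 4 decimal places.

Answer: 2.0222

Derivation:
Step 0: x=[2.0000 8.0000] v=[0.0000 0.0000]
Step 1: x=[2.2500 7.7500] v=[1.0000 -1.0000]
Step 2: x=[2.6875 7.3125] v=[1.7500 -1.7500]
Step 3: x=[3.2031 6.7969] v=[2.0625 -2.0625]
Step 4: x=[3.6680 6.3321] v=[1.8594 -1.8594]
Step 5: x=[3.9659 6.0342] v=[1.1915 -1.1915]
Step 6: x=[4.0223 5.9778] v=[0.2257 -0.2257]
Step 7: x=[3.8232 6.1770] v=[-0.7966 0.7966]
Max displacement = 2.0222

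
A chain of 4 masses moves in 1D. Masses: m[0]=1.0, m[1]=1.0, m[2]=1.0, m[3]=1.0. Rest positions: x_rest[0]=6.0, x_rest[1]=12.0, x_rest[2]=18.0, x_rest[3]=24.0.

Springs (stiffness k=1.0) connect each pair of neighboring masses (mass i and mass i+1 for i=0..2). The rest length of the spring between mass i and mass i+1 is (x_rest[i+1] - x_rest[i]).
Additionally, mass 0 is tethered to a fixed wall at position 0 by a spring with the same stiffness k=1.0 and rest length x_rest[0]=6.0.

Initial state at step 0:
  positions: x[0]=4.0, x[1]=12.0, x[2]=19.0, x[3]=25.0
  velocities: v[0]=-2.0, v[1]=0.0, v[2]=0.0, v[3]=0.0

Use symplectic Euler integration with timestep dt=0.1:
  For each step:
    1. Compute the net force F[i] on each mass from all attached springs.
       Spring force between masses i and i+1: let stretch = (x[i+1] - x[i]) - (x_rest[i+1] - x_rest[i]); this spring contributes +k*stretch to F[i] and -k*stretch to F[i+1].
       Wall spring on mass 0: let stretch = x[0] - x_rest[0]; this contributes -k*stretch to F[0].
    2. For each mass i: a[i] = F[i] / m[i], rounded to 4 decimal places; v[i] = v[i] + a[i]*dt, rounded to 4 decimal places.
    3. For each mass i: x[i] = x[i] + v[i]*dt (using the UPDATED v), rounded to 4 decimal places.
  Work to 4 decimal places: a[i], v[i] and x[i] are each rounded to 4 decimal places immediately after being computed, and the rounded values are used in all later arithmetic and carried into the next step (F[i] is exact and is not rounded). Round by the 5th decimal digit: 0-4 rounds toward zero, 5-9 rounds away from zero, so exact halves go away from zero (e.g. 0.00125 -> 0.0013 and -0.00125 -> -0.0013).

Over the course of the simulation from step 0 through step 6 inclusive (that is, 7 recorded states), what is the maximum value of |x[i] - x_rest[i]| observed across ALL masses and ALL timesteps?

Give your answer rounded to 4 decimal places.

Step 0: x=[4.0000 12.0000 19.0000 25.0000] v=[-2.0000 0.0000 0.0000 0.0000]
Step 1: x=[3.8400 11.9900 18.9900 25.0000] v=[-1.6000 -0.1000 -0.1000 0.0000]
Step 2: x=[3.7231 11.9685 18.9701 24.9999] v=[-1.1690 -0.2150 -0.1990 -0.0010]
Step 3: x=[3.6514 11.9346 18.9405 24.9995] v=[-0.7168 -0.3394 -0.2962 -0.0040]
Step 4: x=[3.6260 11.8879 18.9014 24.9985] v=[-0.2536 -0.4671 -0.3909 -0.0099]
Step 5: x=[3.6470 11.8287 18.8532 24.9965] v=[0.2100 -0.5919 -0.4825 -0.0196]
Step 6: x=[3.7134 11.7579 18.7961 24.9931] v=[0.6635 -0.7076 -0.5706 -0.0339]
Max displacement = 2.3740

Answer: 2.3740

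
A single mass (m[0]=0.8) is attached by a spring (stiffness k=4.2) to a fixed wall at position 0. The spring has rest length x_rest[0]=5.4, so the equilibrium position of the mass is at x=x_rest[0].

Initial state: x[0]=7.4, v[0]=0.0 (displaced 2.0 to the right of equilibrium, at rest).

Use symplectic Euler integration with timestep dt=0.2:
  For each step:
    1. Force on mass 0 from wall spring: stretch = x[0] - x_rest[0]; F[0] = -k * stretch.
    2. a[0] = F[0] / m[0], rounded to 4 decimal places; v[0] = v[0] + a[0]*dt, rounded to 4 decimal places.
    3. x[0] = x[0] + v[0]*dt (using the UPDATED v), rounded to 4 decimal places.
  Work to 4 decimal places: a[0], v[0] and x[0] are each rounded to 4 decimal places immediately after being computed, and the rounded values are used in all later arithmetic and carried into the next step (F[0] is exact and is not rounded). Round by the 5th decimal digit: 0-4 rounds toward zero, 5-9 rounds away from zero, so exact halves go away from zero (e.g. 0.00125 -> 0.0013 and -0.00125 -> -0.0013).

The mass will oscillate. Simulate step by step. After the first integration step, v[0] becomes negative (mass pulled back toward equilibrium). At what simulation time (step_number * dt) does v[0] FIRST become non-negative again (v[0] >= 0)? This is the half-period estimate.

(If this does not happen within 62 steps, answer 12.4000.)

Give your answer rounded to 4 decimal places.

Answer: 1.4000

Derivation:
Step 0: x=[7.4000] v=[0.0000]
Step 1: x=[6.9800] v=[-2.1000]
Step 2: x=[6.2282] v=[-3.7590]
Step 3: x=[5.3025] v=[-4.6286]
Step 4: x=[4.3973] v=[-4.5262]
Step 5: x=[3.7026] v=[-3.4734]
Step 6: x=[3.3644] v=[-1.6911]
Step 7: x=[3.4537] v=[0.4463]
First v>=0 after going negative at step 7, time=1.4000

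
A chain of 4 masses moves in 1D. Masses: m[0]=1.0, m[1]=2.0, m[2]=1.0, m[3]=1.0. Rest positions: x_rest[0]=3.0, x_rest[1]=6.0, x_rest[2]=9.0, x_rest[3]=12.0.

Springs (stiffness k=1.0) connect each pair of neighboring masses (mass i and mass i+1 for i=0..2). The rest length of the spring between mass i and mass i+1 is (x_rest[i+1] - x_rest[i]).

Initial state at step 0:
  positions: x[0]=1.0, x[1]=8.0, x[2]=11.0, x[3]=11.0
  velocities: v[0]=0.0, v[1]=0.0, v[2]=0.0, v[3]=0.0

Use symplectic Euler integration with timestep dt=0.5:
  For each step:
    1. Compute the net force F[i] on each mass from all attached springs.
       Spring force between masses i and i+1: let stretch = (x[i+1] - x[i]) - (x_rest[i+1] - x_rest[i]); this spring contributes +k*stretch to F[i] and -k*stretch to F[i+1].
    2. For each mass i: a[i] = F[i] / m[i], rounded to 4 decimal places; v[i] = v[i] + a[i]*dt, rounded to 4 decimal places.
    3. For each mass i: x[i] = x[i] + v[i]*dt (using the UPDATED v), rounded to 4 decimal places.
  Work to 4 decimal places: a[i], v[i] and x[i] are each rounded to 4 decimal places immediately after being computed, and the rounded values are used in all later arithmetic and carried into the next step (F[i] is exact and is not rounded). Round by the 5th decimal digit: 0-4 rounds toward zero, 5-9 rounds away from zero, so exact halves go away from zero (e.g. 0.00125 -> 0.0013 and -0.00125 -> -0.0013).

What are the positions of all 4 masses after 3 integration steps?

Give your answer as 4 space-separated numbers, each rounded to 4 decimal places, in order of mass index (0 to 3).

Step 0: x=[1.0000 8.0000 11.0000 11.0000] v=[0.0000 0.0000 0.0000 0.0000]
Step 1: x=[2.0000 7.5000 10.2500 11.7500] v=[2.0000 -1.0000 -1.5000 1.5000]
Step 2: x=[3.6250 6.6563 9.1875 12.8750] v=[3.2500 -1.6875 -2.1250 2.2500]
Step 3: x=[5.2579 5.7500 8.4141 13.8282] v=[3.2657 -1.8126 -1.5469 1.9063]

Answer: 5.2579 5.7500 8.4141 13.8282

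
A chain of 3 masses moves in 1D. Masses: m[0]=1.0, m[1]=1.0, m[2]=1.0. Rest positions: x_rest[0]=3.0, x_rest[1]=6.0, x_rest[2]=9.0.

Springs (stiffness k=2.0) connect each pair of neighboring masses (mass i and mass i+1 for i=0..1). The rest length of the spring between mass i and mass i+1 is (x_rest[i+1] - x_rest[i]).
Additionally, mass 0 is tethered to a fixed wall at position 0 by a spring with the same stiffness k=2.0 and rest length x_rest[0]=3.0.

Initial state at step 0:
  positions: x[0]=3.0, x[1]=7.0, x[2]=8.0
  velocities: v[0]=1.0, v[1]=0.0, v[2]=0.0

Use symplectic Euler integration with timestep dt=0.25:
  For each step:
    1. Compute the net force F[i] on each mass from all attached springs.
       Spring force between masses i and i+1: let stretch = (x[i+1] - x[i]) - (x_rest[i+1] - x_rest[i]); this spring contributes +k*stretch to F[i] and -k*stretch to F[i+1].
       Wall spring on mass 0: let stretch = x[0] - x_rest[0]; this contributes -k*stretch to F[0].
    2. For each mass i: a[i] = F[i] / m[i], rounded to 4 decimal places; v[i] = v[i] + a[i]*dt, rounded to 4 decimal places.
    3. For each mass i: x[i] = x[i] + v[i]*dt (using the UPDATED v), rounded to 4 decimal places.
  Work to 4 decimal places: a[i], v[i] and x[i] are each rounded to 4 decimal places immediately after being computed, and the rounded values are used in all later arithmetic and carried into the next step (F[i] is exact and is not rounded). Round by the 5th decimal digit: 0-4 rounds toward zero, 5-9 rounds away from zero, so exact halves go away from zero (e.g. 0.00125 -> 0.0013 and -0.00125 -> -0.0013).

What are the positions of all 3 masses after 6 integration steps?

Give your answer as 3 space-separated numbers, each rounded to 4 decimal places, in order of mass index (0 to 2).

Step 0: x=[3.0000 7.0000 8.0000] v=[1.0000 0.0000 0.0000]
Step 1: x=[3.3750 6.6250 8.2500] v=[1.5000 -1.5000 1.0000]
Step 2: x=[3.7344 6.0469 8.6719] v=[1.4375 -2.3125 1.6875]
Step 3: x=[3.9161 5.5078 9.1407] v=[0.7266 -2.1563 1.8750]
Step 4: x=[3.8072 5.2239 9.5304] v=[-0.4356 -1.1357 1.5586]
Step 5: x=[3.3995 5.3012 9.7568] v=[-1.6309 0.3092 0.9054]
Step 6: x=[2.8046 5.6978 9.8012] v=[-2.3798 1.5862 0.1776]

Answer: 2.8046 5.6978 9.8012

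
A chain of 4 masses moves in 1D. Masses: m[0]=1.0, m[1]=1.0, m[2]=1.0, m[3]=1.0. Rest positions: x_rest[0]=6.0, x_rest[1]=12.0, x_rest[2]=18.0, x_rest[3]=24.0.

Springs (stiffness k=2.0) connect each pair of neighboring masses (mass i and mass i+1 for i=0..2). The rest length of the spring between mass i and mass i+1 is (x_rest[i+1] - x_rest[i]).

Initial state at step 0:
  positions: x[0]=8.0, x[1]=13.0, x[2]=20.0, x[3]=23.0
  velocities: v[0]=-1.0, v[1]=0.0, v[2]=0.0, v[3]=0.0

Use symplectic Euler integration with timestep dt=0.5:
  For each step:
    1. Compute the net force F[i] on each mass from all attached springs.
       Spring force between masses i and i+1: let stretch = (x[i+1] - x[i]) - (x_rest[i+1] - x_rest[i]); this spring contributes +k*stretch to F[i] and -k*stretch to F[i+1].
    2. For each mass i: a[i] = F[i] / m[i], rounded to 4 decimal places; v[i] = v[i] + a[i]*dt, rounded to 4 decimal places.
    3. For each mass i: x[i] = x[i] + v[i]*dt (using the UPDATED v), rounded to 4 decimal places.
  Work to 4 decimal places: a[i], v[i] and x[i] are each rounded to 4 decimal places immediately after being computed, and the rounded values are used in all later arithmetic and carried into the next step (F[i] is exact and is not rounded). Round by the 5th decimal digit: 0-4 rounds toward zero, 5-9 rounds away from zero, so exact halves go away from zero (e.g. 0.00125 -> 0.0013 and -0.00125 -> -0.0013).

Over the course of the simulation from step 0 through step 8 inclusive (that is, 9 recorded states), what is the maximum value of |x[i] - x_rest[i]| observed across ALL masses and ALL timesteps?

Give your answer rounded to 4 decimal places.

Step 0: x=[8.0000 13.0000 20.0000 23.0000] v=[-1.0000 0.0000 0.0000 0.0000]
Step 1: x=[7.0000 14.0000 18.0000 24.5000] v=[-2.0000 2.0000 -4.0000 3.0000]
Step 2: x=[6.5000 13.5000 17.2500 25.7500] v=[-1.0000 -1.0000 -1.5000 2.5000]
Step 3: x=[6.5000 11.3750 18.8750 25.7500] v=[0.0000 -4.2500 3.2500 0.0000]
Step 4: x=[5.9375 10.5625 20.1875 25.3125] v=[-1.1250 -1.6250 2.6250 -0.8750]
Step 5: x=[4.6875 12.2500 19.2500 25.3125] v=[-2.5000 3.3750 -1.8750 0.0000]
Step 6: x=[4.2188 13.6563 17.8438 25.2813] v=[-0.9375 2.8125 -2.8125 -0.0625]
Step 7: x=[5.4688 12.4376 18.0626 24.5313] v=[2.5000 -2.4375 0.4375 -1.5000]
Step 8: x=[7.2032 10.5470 18.7032 23.5470] v=[3.4688 -3.7813 1.2812 -1.9687]
Max displacement = 2.1875

Answer: 2.1875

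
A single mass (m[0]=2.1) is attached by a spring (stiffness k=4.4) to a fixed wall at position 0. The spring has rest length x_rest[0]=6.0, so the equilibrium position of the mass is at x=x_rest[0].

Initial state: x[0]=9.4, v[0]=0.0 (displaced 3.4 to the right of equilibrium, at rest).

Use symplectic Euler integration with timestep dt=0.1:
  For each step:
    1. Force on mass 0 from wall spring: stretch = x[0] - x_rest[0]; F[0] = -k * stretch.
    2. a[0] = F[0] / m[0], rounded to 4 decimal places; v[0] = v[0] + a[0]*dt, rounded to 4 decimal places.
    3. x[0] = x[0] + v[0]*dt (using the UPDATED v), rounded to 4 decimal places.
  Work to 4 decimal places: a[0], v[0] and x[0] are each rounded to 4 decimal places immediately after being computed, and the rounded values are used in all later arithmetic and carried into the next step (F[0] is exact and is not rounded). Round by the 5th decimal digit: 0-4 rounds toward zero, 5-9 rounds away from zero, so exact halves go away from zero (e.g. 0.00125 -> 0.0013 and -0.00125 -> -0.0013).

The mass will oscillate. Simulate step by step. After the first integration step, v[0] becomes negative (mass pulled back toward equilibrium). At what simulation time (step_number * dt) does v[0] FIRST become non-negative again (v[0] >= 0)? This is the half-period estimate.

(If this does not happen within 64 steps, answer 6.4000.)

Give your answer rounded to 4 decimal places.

Step 0: x=[9.4000] v=[0.0000]
Step 1: x=[9.3288] v=[-0.7124]
Step 2: x=[9.1878] v=[-1.4099]
Step 3: x=[8.9800] v=[-2.0778]
Step 4: x=[8.7098] v=[-2.7022]
Step 5: x=[8.3828] v=[-3.2700]
Step 6: x=[8.0059] v=[-3.7693]
Step 7: x=[7.5869] v=[-4.1896]
Step 8: x=[7.1347] v=[-4.5221]
Step 9: x=[6.6587] v=[-4.7599]
Step 10: x=[6.1689] v=[-4.8979]
Step 11: x=[5.6756] v=[-4.9333]
Step 12: x=[5.1891] v=[-4.8653]
Step 13: x=[4.7196] v=[-4.6954]
Step 14: x=[4.2769] v=[-4.4271]
Step 15: x=[3.8703] v=[-4.0661]
Step 16: x=[3.5083] v=[-3.6199]
Step 17: x=[3.1985] v=[-3.0978]
Step 18: x=[2.9474] v=[-2.5108]
Step 19: x=[2.7603] v=[-1.8712]
Step 20: x=[2.6411] v=[-1.1924]
Step 21: x=[2.5922] v=[-0.4886]
Step 22: x=[2.6147] v=[0.2254]
First v>=0 after going negative at step 22, time=2.2000

Answer: 2.2000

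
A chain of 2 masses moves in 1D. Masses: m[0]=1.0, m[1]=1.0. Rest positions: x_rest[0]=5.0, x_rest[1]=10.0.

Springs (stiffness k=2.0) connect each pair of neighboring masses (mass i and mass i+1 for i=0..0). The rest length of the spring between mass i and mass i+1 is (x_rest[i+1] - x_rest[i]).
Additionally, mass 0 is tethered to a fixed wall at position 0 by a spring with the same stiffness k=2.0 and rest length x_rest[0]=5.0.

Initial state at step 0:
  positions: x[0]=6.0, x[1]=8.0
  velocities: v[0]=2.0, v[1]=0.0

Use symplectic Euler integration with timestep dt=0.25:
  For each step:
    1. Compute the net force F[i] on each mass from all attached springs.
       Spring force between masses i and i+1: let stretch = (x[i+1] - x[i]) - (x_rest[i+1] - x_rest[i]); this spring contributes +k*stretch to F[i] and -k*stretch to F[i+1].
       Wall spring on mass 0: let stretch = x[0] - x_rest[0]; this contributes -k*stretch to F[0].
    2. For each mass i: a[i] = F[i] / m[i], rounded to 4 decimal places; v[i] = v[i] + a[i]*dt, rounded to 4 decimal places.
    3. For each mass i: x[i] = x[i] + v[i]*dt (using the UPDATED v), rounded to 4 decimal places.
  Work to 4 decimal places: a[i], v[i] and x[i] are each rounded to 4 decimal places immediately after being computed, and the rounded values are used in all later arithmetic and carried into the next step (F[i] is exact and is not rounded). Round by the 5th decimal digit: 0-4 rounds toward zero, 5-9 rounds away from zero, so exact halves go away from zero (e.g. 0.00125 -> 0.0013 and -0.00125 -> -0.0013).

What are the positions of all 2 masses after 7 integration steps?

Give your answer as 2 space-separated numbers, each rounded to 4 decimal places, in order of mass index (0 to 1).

Answer: 4.5585 11.7937

Derivation:
Step 0: x=[6.0000 8.0000] v=[2.0000 0.0000]
Step 1: x=[6.0000 8.3750] v=[0.0000 1.5000]
Step 2: x=[5.5469 9.0781] v=[-1.8125 2.8125]
Step 3: x=[4.8418 9.9648] v=[-2.8204 3.5469]
Step 4: x=[4.1719 10.8362] v=[-2.6798 3.4854]
Step 5: x=[3.8135 11.4995] v=[-1.4336 2.6533]
Step 6: x=[3.9392 11.8271] v=[0.5027 1.3103]
Step 7: x=[4.5585 11.7937] v=[2.4771 -0.1337]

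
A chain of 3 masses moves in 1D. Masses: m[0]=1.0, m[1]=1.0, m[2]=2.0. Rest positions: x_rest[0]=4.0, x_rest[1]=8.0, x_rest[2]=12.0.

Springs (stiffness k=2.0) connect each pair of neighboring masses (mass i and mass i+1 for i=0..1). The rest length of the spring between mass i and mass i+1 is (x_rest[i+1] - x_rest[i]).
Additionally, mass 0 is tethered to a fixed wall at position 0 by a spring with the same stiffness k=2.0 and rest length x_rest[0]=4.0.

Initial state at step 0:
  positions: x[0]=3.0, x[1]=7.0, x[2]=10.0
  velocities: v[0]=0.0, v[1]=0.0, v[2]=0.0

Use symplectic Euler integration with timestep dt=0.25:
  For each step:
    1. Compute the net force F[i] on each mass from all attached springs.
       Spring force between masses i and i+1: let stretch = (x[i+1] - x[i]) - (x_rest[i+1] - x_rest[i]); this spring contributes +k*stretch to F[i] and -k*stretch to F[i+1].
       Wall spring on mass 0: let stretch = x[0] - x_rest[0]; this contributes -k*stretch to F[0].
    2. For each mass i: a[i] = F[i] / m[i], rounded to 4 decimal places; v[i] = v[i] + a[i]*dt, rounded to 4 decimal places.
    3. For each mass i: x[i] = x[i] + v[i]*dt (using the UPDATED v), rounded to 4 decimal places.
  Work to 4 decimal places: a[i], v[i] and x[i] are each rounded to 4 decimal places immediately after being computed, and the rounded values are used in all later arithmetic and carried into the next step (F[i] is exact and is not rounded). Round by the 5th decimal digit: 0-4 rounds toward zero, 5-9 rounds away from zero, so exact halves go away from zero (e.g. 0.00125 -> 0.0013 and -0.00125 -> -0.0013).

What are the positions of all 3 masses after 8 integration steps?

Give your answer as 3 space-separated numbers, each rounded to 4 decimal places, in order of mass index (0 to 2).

Answer: 3.3480 7.4967 11.0815

Derivation:
Step 0: x=[3.0000 7.0000 10.0000] v=[0.0000 0.0000 0.0000]
Step 1: x=[3.1250 6.8750 10.0625] v=[0.5000 -0.5000 0.2500]
Step 2: x=[3.3281 6.6797 10.1758] v=[0.8125 -0.7813 0.4531]
Step 3: x=[3.5342 6.5024 10.3206] v=[0.8243 -0.7091 0.5791]
Step 4: x=[3.6695 6.4314 10.4768] v=[0.5413 -0.2841 0.6246]
Step 5: x=[3.6914 6.5208 10.6301] v=[0.0875 0.3577 0.6133]
Step 6: x=[3.6055 6.7702 10.7766] v=[-0.3435 0.9977 0.5860]
Step 7: x=[3.4645 7.1249 10.9227] v=[-0.5639 1.4186 0.5844]
Step 8: x=[3.3480 7.4967 11.0815] v=[-0.4660 1.4873 0.6350]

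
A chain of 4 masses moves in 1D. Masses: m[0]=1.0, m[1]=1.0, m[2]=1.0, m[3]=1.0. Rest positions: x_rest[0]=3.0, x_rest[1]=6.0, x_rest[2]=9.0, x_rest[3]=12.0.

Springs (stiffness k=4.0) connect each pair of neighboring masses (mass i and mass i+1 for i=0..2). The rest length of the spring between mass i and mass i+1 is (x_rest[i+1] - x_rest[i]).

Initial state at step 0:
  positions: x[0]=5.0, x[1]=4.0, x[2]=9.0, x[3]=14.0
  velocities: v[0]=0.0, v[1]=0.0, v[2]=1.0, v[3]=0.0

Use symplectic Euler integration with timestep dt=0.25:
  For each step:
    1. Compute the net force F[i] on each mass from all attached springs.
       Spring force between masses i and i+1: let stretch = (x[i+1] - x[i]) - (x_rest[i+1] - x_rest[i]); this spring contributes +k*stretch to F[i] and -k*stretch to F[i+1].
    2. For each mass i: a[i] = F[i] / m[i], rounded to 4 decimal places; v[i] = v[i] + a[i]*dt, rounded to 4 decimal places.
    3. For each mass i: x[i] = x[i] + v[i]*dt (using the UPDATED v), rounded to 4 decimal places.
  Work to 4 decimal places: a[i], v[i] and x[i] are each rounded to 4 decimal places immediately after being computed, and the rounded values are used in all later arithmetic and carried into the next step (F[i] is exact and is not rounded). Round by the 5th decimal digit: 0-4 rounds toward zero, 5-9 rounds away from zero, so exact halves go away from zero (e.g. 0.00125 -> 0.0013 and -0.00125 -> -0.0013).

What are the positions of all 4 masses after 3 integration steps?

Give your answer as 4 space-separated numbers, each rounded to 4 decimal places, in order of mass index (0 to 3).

Step 0: x=[5.0000 4.0000 9.0000 14.0000] v=[0.0000 0.0000 1.0000 0.0000]
Step 1: x=[4.0000 5.5000 9.2500 13.5000] v=[-4.0000 6.0000 1.0000 -2.0000]
Step 2: x=[2.6250 7.5625 9.6250 12.6875] v=[-5.5000 8.2500 1.5000 -3.2500]
Step 3: x=[1.7344 8.9063 10.2500 11.8594] v=[-3.5625 5.3750 2.5000 -3.3125]

Answer: 1.7344 8.9063 10.2500 11.8594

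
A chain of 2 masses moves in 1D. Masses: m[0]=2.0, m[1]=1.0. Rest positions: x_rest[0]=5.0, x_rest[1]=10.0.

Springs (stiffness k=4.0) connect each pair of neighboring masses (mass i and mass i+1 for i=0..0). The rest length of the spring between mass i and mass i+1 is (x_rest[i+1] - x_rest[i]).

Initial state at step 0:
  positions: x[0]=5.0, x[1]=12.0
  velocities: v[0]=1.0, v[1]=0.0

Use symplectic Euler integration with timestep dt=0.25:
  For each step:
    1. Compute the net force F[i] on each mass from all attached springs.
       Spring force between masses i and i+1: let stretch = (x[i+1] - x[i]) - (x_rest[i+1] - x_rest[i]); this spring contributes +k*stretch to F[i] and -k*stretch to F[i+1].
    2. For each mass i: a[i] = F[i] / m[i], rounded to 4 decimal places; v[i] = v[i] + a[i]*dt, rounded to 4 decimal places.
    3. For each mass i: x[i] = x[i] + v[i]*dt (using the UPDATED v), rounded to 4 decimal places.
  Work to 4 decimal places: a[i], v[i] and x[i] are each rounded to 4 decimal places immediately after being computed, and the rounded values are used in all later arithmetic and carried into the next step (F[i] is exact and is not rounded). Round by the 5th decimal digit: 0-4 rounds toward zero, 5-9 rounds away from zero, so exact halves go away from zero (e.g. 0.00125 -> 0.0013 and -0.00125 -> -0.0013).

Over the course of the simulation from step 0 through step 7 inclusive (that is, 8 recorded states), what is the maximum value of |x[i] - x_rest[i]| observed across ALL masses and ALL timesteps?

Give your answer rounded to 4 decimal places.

Step 0: x=[5.0000 12.0000] v=[1.0000 0.0000]
Step 1: x=[5.5000 11.5000] v=[2.0000 -2.0000]
Step 2: x=[6.1250 10.7500] v=[2.5000 -3.0000]
Step 3: x=[6.7031 10.0938] v=[2.3125 -2.6250]
Step 4: x=[7.0801 9.8399] v=[1.5079 -1.0157]
Step 5: x=[7.1771 10.1460] v=[0.3878 1.2245]
Step 6: x=[7.0202 10.9599] v=[-0.6278 3.2556]
Step 7: x=[6.7307 12.0389] v=[-1.1580 4.3159]
Max displacement = 2.1771

Answer: 2.1771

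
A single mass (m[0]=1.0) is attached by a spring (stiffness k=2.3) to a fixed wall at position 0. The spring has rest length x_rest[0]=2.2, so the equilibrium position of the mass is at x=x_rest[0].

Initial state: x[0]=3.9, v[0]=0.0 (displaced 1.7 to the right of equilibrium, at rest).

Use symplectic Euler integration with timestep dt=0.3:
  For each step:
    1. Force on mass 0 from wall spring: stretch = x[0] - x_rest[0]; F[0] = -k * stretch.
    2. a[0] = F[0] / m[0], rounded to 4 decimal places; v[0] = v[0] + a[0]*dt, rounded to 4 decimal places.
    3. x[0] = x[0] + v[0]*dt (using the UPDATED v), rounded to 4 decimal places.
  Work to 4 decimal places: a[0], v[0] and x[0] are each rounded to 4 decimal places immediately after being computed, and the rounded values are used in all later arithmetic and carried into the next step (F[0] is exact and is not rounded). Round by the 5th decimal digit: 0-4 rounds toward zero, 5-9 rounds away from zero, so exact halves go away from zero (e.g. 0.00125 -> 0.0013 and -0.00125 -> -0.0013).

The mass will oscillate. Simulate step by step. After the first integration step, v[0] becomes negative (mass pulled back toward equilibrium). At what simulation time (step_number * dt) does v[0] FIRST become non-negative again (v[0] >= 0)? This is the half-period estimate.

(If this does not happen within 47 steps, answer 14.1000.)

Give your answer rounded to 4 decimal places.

Step 0: x=[3.9000] v=[0.0000]
Step 1: x=[3.5481] v=[-1.1730]
Step 2: x=[2.9171] v=[-2.1032]
Step 3: x=[2.1377] v=[-2.5980]
Step 4: x=[1.3712] v=[-2.5550]
Step 5: x=[0.7763] v=[-1.9831]
Step 6: x=[0.4761] v=[-1.0008]
Step 7: x=[0.5327] v=[0.1887]
First v>=0 after going negative at step 7, time=2.1000

Answer: 2.1000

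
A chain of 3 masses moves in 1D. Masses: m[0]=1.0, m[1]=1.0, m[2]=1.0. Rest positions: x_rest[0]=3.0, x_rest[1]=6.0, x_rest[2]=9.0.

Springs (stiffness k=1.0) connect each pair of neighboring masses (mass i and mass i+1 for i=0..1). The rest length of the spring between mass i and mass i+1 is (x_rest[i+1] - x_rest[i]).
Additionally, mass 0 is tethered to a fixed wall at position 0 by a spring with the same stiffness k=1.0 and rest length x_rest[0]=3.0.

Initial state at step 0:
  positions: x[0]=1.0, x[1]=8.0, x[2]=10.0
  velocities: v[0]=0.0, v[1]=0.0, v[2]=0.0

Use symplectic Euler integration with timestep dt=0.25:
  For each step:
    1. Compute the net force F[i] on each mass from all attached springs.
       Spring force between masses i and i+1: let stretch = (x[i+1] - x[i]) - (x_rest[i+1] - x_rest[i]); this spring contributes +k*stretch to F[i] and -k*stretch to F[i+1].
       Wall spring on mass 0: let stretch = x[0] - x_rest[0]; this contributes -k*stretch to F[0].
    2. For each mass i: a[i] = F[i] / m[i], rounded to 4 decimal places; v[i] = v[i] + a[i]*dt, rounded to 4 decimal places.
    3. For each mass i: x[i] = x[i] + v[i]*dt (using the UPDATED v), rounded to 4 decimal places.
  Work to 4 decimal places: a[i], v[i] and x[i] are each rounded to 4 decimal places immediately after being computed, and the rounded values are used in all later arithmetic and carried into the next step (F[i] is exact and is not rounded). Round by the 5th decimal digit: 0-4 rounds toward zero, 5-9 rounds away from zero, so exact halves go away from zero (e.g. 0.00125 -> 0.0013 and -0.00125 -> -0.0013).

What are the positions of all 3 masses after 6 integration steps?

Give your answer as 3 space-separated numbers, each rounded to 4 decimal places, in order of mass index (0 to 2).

Step 0: x=[1.0000 8.0000 10.0000] v=[0.0000 0.0000 0.0000]
Step 1: x=[1.3750 7.6875 10.0625] v=[1.5000 -1.2500 0.2500]
Step 2: x=[2.0586 7.1289 10.1641] v=[2.7344 -2.2344 0.4063]
Step 3: x=[2.9304 6.4431 10.2635] v=[3.4873 -2.7432 0.3975]
Step 4: x=[3.8386 5.7765 10.3116] v=[3.6329 -2.6663 0.1924]
Step 5: x=[4.6280 5.2723 10.2638] v=[3.1577 -2.0170 -0.1914]
Step 6: x=[5.1685 5.0398 10.0915] v=[2.1618 -0.9302 -0.6893]

Answer: 5.1685 5.0398 10.0915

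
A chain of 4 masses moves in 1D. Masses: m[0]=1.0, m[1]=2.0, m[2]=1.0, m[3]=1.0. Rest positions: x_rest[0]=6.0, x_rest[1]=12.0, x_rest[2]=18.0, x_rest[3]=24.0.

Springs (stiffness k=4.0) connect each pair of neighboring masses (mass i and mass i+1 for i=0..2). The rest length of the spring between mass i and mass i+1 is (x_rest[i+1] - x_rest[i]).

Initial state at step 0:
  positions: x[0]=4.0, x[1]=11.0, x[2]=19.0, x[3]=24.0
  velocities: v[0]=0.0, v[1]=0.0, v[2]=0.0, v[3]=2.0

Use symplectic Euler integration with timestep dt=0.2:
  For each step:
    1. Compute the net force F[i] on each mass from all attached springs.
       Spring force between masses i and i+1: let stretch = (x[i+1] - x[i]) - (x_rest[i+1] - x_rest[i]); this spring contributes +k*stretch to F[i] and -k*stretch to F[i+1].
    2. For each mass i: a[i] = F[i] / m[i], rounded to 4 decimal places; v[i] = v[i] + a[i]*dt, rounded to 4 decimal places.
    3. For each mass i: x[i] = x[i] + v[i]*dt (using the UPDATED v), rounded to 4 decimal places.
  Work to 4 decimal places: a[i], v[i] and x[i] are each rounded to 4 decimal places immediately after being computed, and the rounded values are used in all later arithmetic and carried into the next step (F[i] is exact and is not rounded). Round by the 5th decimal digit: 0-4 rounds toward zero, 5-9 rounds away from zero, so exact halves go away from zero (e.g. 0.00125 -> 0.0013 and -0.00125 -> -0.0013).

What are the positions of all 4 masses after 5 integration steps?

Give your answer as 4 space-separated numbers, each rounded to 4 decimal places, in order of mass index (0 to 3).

Answer: 5.8763 11.4245 17.2310 25.0437

Derivation:
Step 0: x=[4.0000 11.0000 19.0000 24.0000] v=[0.0000 0.0000 0.0000 2.0000]
Step 1: x=[4.1600 11.0800 18.5200 24.5600] v=[0.8000 0.4000 -2.4000 2.8000]
Step 2: x=[4.4672 11.2016 17.8160 25.1136] v=[1.5360 0.6080 -3.5200 2.7680]
Step 3: x=[4.8919 11.3136 17.2213 25.4596] v=[2.1235 0.5600 -2.9734 1.7299]
Step 4: x=[5.3841 11.3845 16.9995 25.4475] v=[2.4609 0.3544 -1.1089 -0.0607]
Step 5: x=[5.8763 11.4245 17.2310 25.0437] v=[2.4612 0.2002 1.1575 -2.0191]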